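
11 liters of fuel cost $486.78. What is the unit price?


Unit rate = total / quantity
= 486.78 / 11
= $44.25 per unit

$44.25 per unit


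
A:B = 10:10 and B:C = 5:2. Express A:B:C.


Match B: multiply A:B by 5 → 50:50
Multiply B:C by 10 → 50:20
Combined: 50:50:20
GCD = 10
= 5:5:2

5:5:2


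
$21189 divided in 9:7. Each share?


Total parts = 9 + 7 = 16
Part 1: 21189 × 9/16 = 11918.81
Part 2: 21189 × 7/16 = 9270.19
= Part 1: $11918.81, Part 2: $9270.19

Part 1: $11918.81, Part 2: $9270.19


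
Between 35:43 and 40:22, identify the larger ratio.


35/43 = 0.8140
40/22 = 1.8182
0.8140 < 1.8182, so 35:43 is less
= 40:22

40:22


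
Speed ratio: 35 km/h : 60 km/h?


Ratio = 35:60
GCD = 5
Simplified = 7:12
Time ratio (same distance) = 12:7
Speed ratio = 7:12

7:12


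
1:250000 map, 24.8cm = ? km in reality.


Real distance = map distance × scale
= 24.8cm × 250000
= 6200000 cm = 62000.0 m
= 62.000 km

62.000 km


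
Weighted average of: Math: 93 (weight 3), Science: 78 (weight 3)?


Numerator = 93×3 + 78×3
= 279 + 234
= 513
Total weight = 6
Weighted avg = 513/6
= 85.50

85.50


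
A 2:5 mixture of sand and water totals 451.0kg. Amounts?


Total parts = 2 + 5 = 7
sand: 451.0 × 2/7 = 128.9kg
water: 451.0 × 5/7 = 322.1kg
= 128.9kg and 322.1kg

128.9kg and 322.1kg


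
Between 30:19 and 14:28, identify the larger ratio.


30/19 = 1.5789
14/28 = 0.5000
1.5789 > 0.5000, so 30:19 is greater
= 30:19

30:19


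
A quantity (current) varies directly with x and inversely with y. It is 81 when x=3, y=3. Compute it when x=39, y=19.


z = k·x/y
Solve for k using the known point: k = z·y/x = 81×3/3 = 243/3 = 81.0000
Now evaluate at x=39, y=19:
z = k × 39 / 19 = (243 × 39) / (3 × 19) = 9477/57
≈ 166.2632

166.2632


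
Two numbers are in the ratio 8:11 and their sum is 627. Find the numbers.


Let A = 8k, B = 11k.
8k + 11k = 627
19k = 627 → k = 627/19 = 33
A = 8×33 = 264, B = 11×33 = 363
= A = 264, B = 363

A = 264, B = 363


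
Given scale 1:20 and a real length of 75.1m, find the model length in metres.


Model size = real / scale
= 75.1 / 20
= 3.7550 m

3.7550 m


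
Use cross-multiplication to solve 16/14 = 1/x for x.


Cross multiply: 16 × x = 14 × 1
16x = 14
x = 14 / 16
= 0.88

0.88


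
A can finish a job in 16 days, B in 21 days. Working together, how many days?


Rate of A = 1/16 per day
Rate of B = 1/21 per day
Combined rate = 1/16 + 1/21 = 37/336 ≈ 0.1101 per day
Days = 1 / combined rate = 336/37
≈ 9.08 days

9.08 days


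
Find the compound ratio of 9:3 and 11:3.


Compound ratio = (9×11) : (3×3)
= 99:9
GCD = 9
= 11:1

11:1


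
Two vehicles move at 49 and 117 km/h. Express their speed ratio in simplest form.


Ratio = 49:117
GCD = 1
Simplified = 49:117
Time ratio (same distance) = 117:49
Speed ratio = 49:117

49:117


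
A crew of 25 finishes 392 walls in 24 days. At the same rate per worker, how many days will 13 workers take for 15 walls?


Days ∝ work / workers, so d₂ = d₁ × (m₁/m₂) × (w₂/w₁)
Workers factor (inverse): 25/13 ≈ 1.9231
Work factor (direct): 15/392 ≈ 0.0383
d₂ = 24 × 25/13 × 15/392 = (24 × 25 × 15) / (13 × 392) = 9000/5096
≈ 1.77 days

1.77 days


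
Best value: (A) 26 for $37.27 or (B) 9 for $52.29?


Deal A: $37.27/26 = $1.4335/unit
Deal B: $52.29/9 = $5.8100/unit
A is cheaper per unit
= Deal A

Deal A


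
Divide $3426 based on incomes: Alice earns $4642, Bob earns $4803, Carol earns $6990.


Total income = 4642 + 4803 + 6990 = $16435
Alice: $3426 × 4642/16435 = $967.66
Bob: $3426 × 4803/16435 = $1001.22
Carol: $3426 × 6990/16435 = $1457.12
= Alice: $967.66, Bob: $1001.22, Carol: $1457.12

Alice: $967.66, Bob: $1001.22, Carol: $1457.12


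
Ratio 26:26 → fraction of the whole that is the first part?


Total parts = 26 + 26 = 52
First part: 26/52 = 1/2
= 1/2

1/2


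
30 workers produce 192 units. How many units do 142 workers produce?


Direct proportion: y/x = constant
k = 192/30 = 6.4000
y₂ = k × 142 = 192 × 142 / 30 = 27264/30
= 908.80

908.80


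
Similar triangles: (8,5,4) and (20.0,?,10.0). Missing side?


Scale factor = 20.0/8 = 2.5
Missing side = 5 × 2.5
= 12.5

12.5


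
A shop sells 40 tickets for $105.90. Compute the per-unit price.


Unit rate = total / quantity
= 105.90 / 40
= $2.65 per unit

$2.65 per unit


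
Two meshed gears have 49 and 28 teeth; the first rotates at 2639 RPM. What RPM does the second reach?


Gear ratio = 49:28 = 7:4
RPM_B = RPM_A × (teeth_A / teeth_B)
= 2639 × (49/28)
= 4618.3 RPM

4618.3 RPM


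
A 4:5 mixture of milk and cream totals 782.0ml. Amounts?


Total parts = 4 + 5 = 9
milk: 782.0 × 4/9 = 347.6ml
cream: 782.0 × 5/9 = 434.4ml
= 347.6ml and 434.4ml

347.6ml and 434.4ml


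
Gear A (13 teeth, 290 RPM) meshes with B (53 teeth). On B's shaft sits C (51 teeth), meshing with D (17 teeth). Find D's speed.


Stage 1: RPM_B = RPM_A × t_A/t_B = 290 × 13/53 = 3770/53 ≈ 71.13
B and C share a shaft → RPM_C = RPM_B
Stage 2: RPM_D = RPM_C × t_C/t_D = RPM_A × (t_A×t_C)/(t_B×t_D)
Overall ratio = (13×51)/(53×17) = 663/901
RPM_D = 290 × 663/901 = 192270/901
≈ 213.40 RPM

213.40 RPM


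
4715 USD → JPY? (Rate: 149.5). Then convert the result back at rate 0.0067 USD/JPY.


Amount × rate = 4715 × 149.5 = 704892.50 JPY
Round-trip: 704892.50 × 0.0067 = 4722.78 USD
= 704892.50 JPY, then 4722.78 USD

704892.50 JPY, then 4722.78 USD


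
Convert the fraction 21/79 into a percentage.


Percentage = (part / whole) × 100
= (21 / 79) × 100
≈ 26.58%

26.58%


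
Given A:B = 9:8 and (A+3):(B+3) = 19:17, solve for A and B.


Let A = 9k, B = 8k.
(9k + 3) / (8k + 3) = 19/17
Cross-multiply: 17(9k + 3) = 19(8k + 3)
153k + 51 = 152k + 57
153k - 152k = 57 - 51
1k = 6
k = 6/1 = 6
A = 9×6 = 54, B = 8×6 = 48
= A = 54, B = 48

A = 54, B = 48


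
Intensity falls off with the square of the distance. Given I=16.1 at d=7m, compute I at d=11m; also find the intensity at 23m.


I₁d₁² = I₂d₂²
I at 11m = 16.1 × (7/11)² = 16.1 × 49/121 = 788.9/121 ≈ 6.5198
I at 23m = 16.1 × (7/23)² = 16.1 × 49/529 = 788.9/529 ≈ 1.4913
= 6.5198 and 1.4913

6.5198 and 1.4913


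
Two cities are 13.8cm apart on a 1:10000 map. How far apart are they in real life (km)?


Real distance = map distance × scale
= 13.8cm × 10000
= 138000 cm = 1380.0 m
= 1.380 km

1.380 km


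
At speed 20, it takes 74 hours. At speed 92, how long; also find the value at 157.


Inverse proportion: x × y = constant
k = 20 × 74 = 1480
At x=92: k/92 = 16.09
At x=157: k/157 = 9.43
= 16.09 and 9.43

16.09 and 9.43


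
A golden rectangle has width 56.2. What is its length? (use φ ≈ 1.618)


φ = (1 + √5) / 2 ≈ 1.618
Length = width × φ = 56.2 × 1.618 = 90.9316
≈ 90.93

90.93


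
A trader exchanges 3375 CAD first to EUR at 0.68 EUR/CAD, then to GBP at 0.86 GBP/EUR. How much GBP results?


Step 1: 3375 CAD × 0.68 = 2295.00 EUR
Step 2: 2295.00 EUR × 0.86 = 1973.70 GBP
Implied rate CAD→GBP = 0.68 × 0.86 = 0.5848
= 1973.70 GBP

1973.70 GBP


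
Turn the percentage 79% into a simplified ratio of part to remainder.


79% means 79 parts out of 100; remainder = 21
Part : remainder = 79:21
GCD = 1
= 79:21

79:21


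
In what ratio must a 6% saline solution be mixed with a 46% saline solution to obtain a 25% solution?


Let x parts of 6% mix with y parts of 46%.
6x + 46y = 25(x + y)
6x + 46y = 25x + 25y
x(6 - 25) = y(25 - 46)
x/y = (46 - 25)/(25 - 6) = 21/19
Simplify: 21:19
= 21:19

21:19


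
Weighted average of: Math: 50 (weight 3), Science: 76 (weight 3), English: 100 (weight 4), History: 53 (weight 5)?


Numerator = 50×3 + 76×3 + 100×4 + 53×5
= 150 + 228 + 400 + 265
= 1043
Total weight = 15
Weighted avg = 1043/15
= 69.53

69.53


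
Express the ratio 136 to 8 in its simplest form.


GCD(136, 8) = 8
136/8 : 8/8
= 17:1

17:1


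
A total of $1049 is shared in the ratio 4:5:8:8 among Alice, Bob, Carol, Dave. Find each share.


Total parts = 4 + 5 + 8 + 8 = 25
Alice: 1049 × 4/25 = 167.84
Bob: 1049 × 5/25 = 209.80
Carol: 1049 × 8/25 = 335.68
Dave: 1049 × 8/25 = 335.68
= Alice: $167.84, Bob: $209.80, Carol: $335.68, Dave: $335.68

Alice: $167.84, Bob: $209.80, Carol: $335.68, Dave: $335.68


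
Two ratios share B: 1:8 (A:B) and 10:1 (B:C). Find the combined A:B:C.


Match B: multiply A:B by 10 → 10:80
Multiply B:C by 8 → 80:8
Combined: 10:80:8
GCD = 2
= 5:40:4

5:40:4


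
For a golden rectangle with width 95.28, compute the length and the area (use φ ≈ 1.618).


φ = (1 + √5) / 2 ≈ 1.618
Length = width × φ = 95.28 × 1.618 = 154.16304
≈ 154.16
Area = width × length = 95.28 × 154.16304 = 14688.6544512 ≈ 14688.65
= Length: 154.16, Area: 14688.65

Length: 154.16, Area: 14688.65


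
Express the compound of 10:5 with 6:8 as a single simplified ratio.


Compound ratio = (10×6) : (5×8)
= 60:40
GCD = 20
= 3:2

3:2


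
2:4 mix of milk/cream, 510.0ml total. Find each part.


Total parts = 2 + 4 = 6
milk: 510.0 × 2/6 = 170.0ml
cream: 510.0 × 4/6 = 340.0ml
= 170.0ml and 340.0ml

170.0ml and 340.0ml


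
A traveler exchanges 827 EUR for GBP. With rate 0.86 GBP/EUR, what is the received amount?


Amount × rate = 827 × 0.86
= 711.22 GBP

711.22 GBP


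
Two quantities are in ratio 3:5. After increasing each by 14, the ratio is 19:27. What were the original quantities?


Let A = 3k, B = 5k.
(3k + 14) / (5k + 14) = 19/27
Cross-multiply: 27(3k + 14) = 19(5k + 14)
81k + 378 = 95k + 266
81k - 95k = 266 - 378
-14k = -112
k = -112/-14 = 8
A = 3×8 = 24, B = 5×8 = 40
= A = 24, B = 40

A = 24, B = 40


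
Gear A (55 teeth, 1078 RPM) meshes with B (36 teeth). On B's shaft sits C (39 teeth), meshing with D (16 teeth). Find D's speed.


Stage 1: RPM_B = RPM_A × t_A/t_B = 1078 × 55/36 = 59290/36 ≈ 1646.94
B and C share a shaft → RPM_C = RPM_B
Stage 2: RPM_D = RPM_C × t_C/t_D = RPM_A × (t_A×t_C)/(t_B×t_D)
Overall ratio = (55×39)/(36×16) = 2145/576
RPM_D = 1078 × 2145/576 = 2312310/576
≈ 4014.43 RPM

4014.43 RPM


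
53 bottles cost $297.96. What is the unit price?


Unit rate = total / quantity
= 297.96 / 53
= $5.62 per unit

$5.62 per unit


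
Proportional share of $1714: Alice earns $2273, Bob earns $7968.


Total income = 2273 + 7968 = $10241
Alice: $1714 × 2273/10241 = $380.42
Bob: $1714 × 7968/10241 = $1333.58
= Alice: $380.42, Bob: $1333.58

Alice: $380.42, Bob: $1333.58


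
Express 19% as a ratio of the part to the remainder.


19% means 19 parts out of 100; remainder = 81
Part : remainder = 19:81
GCD = 1
= 19:81

19:81


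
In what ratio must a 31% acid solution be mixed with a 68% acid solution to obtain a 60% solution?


Let x parts of 31% mix with y parts of 68%.
31x + 68y = 60(x + y)
31x + 68y = 60x + 60y
x(31 - 60) = y(60 - 68)
x/y = (68 - 60)/(60 - 31) = 8/29
Simplify: 8:29
= 8:29

8:29


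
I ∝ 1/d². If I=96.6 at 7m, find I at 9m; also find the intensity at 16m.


I₁d₁² = I₂d₂²
I at 9m = 96.6 × (7/9)² = 96.6 × 49/81 = 4733.4/81 ≈ 58.4370
I at 16m = 96.6 × (7/16)² = 96.6 × 49/256 = 4733.4/256 ≈ 18.4898
= 58.4370 and 18.4898

58.4370 and 18.4898


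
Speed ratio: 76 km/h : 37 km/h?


Ratio = 76:37
GCD = 1
Simplified = 76:37
Time ratio (same distance) = 37:76
Speed ratio = 76:37

76:37


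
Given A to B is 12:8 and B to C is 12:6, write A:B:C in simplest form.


Match B: multiply A:B by 12 → 144:96
Multiply B:C by 8 → 96:48
Combined: 144:96:48
GCD = 48
= 3:2:1

3:2:1


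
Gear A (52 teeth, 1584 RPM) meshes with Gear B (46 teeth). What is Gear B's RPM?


Gear ratio = 52:46 = 26:23
RPM_B = RPM_A × (teeth_A / teeth_B)
= 1584 × (52/46)
= 1790.6 RPM

1790.6 RPM


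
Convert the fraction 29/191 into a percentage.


Percentage = (part / whole) × 100
= (29 / 191) × 100
≈ 15.18%

15.18%


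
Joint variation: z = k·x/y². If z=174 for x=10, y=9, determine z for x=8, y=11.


z = k·x/y²
Solve for k using the known point: k = z·y²/x = 174×81/10 = 14094/10 = 1409.4000
Now evaluate at x=8, y=11:
z = k × 8 / 121 = (14094 × 8) / (10 × 121) = 112752/1210
≈ 93.1835

93.1835


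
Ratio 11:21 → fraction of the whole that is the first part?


Total parts = 11 + 21 = 32
First part: 11/32 = 11/32
= 11/32

11/32


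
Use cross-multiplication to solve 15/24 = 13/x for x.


Cross multiply: 15 × x = 24 × 13
15x = 312
x = 312 / 15
= 20.80

20.80


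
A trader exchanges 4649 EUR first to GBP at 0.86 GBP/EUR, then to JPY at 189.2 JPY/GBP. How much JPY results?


Step 1: 4649 EUR × 0.86 = 3998.14 GBP
Step 2: 3998.14 GBP × 189.2 = 756448.09 JPY
Implied rate EUR→JPY = 0.86 × 189.2 = 162.7120
= 756448.09 JPY

756448.09 JPY


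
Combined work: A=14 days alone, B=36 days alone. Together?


Rate of A = 1/14 per day
Rate of B = 1/36 per day
Combined rate = 1/14 + 1/36 = 50/504 ≈ 0.0992 per day
Days = 1 / combined rate = 504/50
= 10.08 days

10.08 days


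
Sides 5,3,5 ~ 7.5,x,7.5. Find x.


Scale factor = 7.5/5 = 1.5
Missing side = 3 × 1.5
= 4.5

4.5


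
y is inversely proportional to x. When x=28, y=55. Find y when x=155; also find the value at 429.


Inverse proportion: x × y = constant
k = 28 × 55 = 1540
At x=155: k/155 = 9.94
At x=429: k/429 = 3.59
= 9.94 and 3.59

9.94 and 3.59


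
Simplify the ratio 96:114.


GCD(96, 114) = 6
96/6 : 114/6
= 16:19

16:19


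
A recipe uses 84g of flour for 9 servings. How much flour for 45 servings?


Direct proportion: y/x = constant
k = 84/9 ≈ 9.3333
y₂ = k × 45 = 84 × 45 / 9 = 3780/9
= 420.00

420.00


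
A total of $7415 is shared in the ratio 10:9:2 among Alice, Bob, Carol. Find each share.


Total parts = 10 + 9 + 2 = 21
Alice: 7415 × 10/21 = 3530.95
Bob: 7415 × 9/21 = 3177.86
Carol: 7415 × 2/21 = 706.19
= Alice: $3530.95, Bob: $3177.86, Carol: $706.19

Alice: $3530.95, Bob: $3177.86, Carol: $706.19


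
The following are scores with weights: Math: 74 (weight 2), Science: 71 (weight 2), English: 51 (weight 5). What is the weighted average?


Numerator = 74×2 + 71×2 + 51×5
= 148 + 142 + 255
= 545
Total weight = 9
Weighted avg = 545/9
= 60.56

60.56


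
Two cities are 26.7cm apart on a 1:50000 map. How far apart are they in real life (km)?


Real distance = map distance × scale
= 26.7cm × 50000
= 1335000 cm = 13350.0 m
= 13.350 km

13.350 km


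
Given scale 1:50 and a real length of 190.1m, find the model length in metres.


Model size = real / scale
= 190.1 / 50
= 3.8020 m

3.8020 m


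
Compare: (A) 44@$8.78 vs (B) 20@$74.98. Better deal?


Deal A: $8.78/44 = $0.1995/unit
Deal B: $74.98/20 = $3.7490/unit
A is cheaper per unit
= Deal A

Deal A


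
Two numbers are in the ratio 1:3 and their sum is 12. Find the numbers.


Let A = 1k, B = 3k.
1k + 3k = 12
4k = 12 → k = 12/4 = 3
A = 1×3 = 3, B = 3×3 = 9
= A = 3, B = 9

A = 3, B = 9


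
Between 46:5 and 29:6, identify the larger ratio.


46/5 = 9.2000
29/6 = 4.8333
9.2000 > 4.8333, so 46:5 is greater
= 46:5

46:5


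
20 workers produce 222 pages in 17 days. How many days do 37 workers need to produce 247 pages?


Days ∝ work / workers, so d₂ = d₁ × (m₁/m₂) × (w₂/w₁)
Workers factor (inverse): 20/37 ≈ 0.5405
Work factor (direct): 247/222 ≈ 1.1126
d₂ = 17 × 20/37 × 247/222 = (17 × 20 × 247) / (37 × 222) = 83980/8214
≈ 10.22 days

10.22 days


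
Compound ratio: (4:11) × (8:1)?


Compound ratio = (4×8) : (11×1)
= 32:11
GCD = 1
= 32:11

32:11


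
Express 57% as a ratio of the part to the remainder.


57% means 57 parts out of 100; remainder = 43
Part : remainder = 57:43
GCD = 1
= 57:43

57:43


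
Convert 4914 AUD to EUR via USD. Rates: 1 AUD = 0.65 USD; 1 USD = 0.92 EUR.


Step 1: 4914 AUD × 0.65 = 3194.10 USD
Step 2: 3194.10 USD × 0.92 = 2938.57 EUR
Implied rate AUD→EUR = 0.65 × 0.92 = 0.5980
= 2938.57 EUR

2938.57 EUR


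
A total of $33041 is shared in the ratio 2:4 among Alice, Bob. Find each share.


Total parts = 2 + 4 = 6
Alice: 33041 × 2/6 = 11013.67
Bob: 33041 × 4/6 = 22027.33
= Alice: $11013.67, Bob: $22027.33

Alice: $11013.67, Bob: $22027.33


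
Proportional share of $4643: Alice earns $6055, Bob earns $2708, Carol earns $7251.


Total income = 6055 + 2708 + 7251 = $16014
Alice: $4643 × 6055/16014 = $1755.55
Bob: $4643 × 2708/16014 = $785.14
Carol: $4643 × 7251/16014 = $2102.31
= Alice: $1755.55, Bob: $785.14, Carol: $2102.31

Alice: $1755.55, Bob: $785.14, Carol: $2102.31


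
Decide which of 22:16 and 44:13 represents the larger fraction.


22/16 = 1.3750
44/13 = 3.3846
1.3750 < 3.3846, so 22:16 is less
= 44:13

44:13


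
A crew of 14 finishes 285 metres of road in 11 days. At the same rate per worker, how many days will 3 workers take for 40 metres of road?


Days ∝ work / workers, so d₂ = d₁ × (m₁/m₂) × (w₂/w₁)
Workers factor (inverse): 14/3 ≈ 4.6667
Work factor (direct): 40/285 ≈ 0.1404
d₂ = 11 × 14/3 × 40/285 = (11 × 14 × 40) / (3 × 285) = 6160/855
≈ 7.20 days

7.20 days


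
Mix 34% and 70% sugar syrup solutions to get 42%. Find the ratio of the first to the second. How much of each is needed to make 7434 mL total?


Let x parts of 34% mix with y parts of 70%.
34x + 70y = 42(x + y)
34x + 70y = 42x + 42y
x(34 - 42) = y(42 - 70)
x/y = (70 - 42)/(42 - 34) = 28/8
Simplify: 7:2
Total parts = 9; one part = 7434/9 = 826.00 mL
34% solution: 7×826.00 = 5782.00 mL
70% solution: 2×826.00 = 1652.00 mL
= ratio 7:2; 5782.00 mL and 1652.00 mL

ratio 7:2; 5782.00 mL and 1652.00 mL


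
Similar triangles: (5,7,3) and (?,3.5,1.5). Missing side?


Scale factor = 3.5/7 = 0.5
Missing side = 5 × 0.5
= 2.5

2.5


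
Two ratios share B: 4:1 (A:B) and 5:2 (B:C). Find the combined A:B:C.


Match B: multiply A:B by 5 → 20:5
Multiply B:C by 1 → 5:2
Combined: 20:5:2
GCD = 1
= 20:5:2

20:5:2


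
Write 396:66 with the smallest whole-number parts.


GCD(396, 66) = 66
396/66 : 66/66
= 6:1

6:1


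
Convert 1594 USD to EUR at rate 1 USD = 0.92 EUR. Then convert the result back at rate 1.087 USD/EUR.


Amount × rate = 1594 × 0.92 = 1466.48 EUR
Round-trip: 1466.48 × 1.087 = 1594.06 USD
= 1466.48 EUR, then 1594.06 USD

1466.48 EUR, then 1594.06 USD


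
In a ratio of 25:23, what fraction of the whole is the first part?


Total parts = 25 + 23 = 48
First part: 25/48 = 25/48
= 25/48

25/48


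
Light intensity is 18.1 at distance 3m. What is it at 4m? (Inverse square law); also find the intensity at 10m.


I₁d₁² = I₂d₂²
I at 4m = 18.1 × (3/4)² = 18.1 × 9/16 = 162.9/16 ≈ 10.1813
I at 10m = 18.1 × (3/10)² = 18.1 × 9/100 = 162.9/100 = 1.6290
= 10.1813 and 1.6290

10.1813 and 1.6290


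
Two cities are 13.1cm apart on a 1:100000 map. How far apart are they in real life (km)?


Real distance = map distance × scale
= 13.1cm × 100000
= 1310000 cm = 13100.0 m
= 13.100 km

13.100 km


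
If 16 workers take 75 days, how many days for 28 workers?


Inverse proportion: x × y = constant
k = 16 × 75 = 1200
y₂ = k / 28 = 1200 / 28
= 42.86

42.86


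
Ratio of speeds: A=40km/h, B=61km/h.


Ratio = 40:61
GCD = 1
Simplified = 40:61
Time ratio (same distance) = 61:40
Speed ratio = 40:61

40:61


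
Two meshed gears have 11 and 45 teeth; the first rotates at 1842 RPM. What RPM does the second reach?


Gear ratio = 11:45 = 11:45
RPM_B = RPM_A × (teeth_A / teeth_B)
= 1842 × (11/45)
= 450.3 RPM

450.3 RPM


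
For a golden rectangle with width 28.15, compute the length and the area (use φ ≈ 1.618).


φ = (1 + √5) / 2 ≈ 1.618
Length = width × φ = 28.15 × 1.618 = 45.5467
≈ 45.55
Area = width × length = 28.15 × 45.5467 = 1282.139605 ≈ 1282.14
= Length: 45.55, Area: 1282.14

Length: 45.55, Area: 1282.14


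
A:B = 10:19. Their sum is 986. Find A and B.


Let A = 10k, B = 19k.
10k + 19k = 986
29k = 986 → k = 986/29 = 34
A = 10×34 = 340, B = 19×34 = 646
= A = 340, B = 646

A = 340, B = 646


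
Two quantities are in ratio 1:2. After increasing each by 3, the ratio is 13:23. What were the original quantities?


Let A = 1k, B = 2k.
(1k + 3) / (2k + 3) = 13/23
Cross-multiply: 23(1k + 3) = 13(2k + 3)
23k + 69 = 26k + 39
23k - 26k = 39 - 69
-3k = -30
k = -30/-3 = 10
A = 1×10 = 10, B = 2×10 = 20
= A = 10, B = 20

A = 10, B = 20


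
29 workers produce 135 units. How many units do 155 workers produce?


Direct proportion: y/x = constant
k = 135/29 ≈ 4.6552
y₂ = k × 155 = 135 × 155 / 29 = 20925/29
≈ 721.55

721.55


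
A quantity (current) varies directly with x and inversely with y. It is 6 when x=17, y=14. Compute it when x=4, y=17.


z = k·x/y
Solve for k using the known point: k = z·y/x = 6×14/17 = 84/17 ≈ 4.9412
Now evaluate at x=4, y=17:
z = k × 4 / 17 = (84 × 4) / (17 × 17) = 336/289
≈ 1.1626

1.1626


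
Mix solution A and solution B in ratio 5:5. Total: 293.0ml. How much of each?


Total parts = 5 + 5 = 10
solution A: 293.0 × 5/10 = 146.5ml
solution B: 293.0 × 5/10 = 146.5ml
= 146.5ml and 146.5ml

146.5ml and 146.5ml


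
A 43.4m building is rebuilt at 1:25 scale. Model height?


Model size = real / scale
= 43.4 / 25
= 1.7360 m

1.7360 m


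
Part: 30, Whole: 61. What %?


Percentage = (part / whole) × 100
= (30 / 61) × 100
≈ 49.18%

49.18%


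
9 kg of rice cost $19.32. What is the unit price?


Unit rate = total / quantity
= 19.32 / 9
= $2.15 per unit

$2.15 per unit


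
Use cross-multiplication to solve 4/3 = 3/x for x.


Cross multiply: 4 × x = 3 × 3
4x = 9
x = 9 / 4
= 2.25

2.25


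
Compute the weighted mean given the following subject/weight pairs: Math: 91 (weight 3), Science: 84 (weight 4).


Numerator = 91×3 + 84×4
= 273 + 336
= 609
Total weight = 7
Weighted avg = 609/7
= 87.00

87.00


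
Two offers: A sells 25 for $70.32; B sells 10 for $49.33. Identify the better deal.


Deal A: $70.32/25 = $2.8128/unit
Deal B: $49.33/10 = $4.9330/unit
A is cheaper per unit
= Deal A

Deal A


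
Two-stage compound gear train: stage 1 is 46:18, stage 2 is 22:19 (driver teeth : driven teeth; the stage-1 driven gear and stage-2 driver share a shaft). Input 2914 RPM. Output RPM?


Stage 1: RPM_B = RPM_A × t_A/t_B = 2914 × 46/18 = 134044/18 ≈ 7446.89
B and C share a shaft → RPM_C = RPM_B
Stage 2: RPM_D = RPM_C × t_C/t_D = RPM_A × (t_A×t_C)/(t_B×t_D)
Overall ratio = (46×22)/(18×19) = 1012/342
RPM_D = 2914 × 1012/342 = 2948968/342
≈ 8622.71 RPM

8622.71 RPM


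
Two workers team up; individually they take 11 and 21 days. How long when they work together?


Rate of A = 1/11 per day
Rate of B = 1/21 per day
Combined rate = 1/11 + 1/21 = 32/231 ≈ 0.1385 per day
Days = 1 / combined rate = 231/32
≈ 7.22 days

7.22 days


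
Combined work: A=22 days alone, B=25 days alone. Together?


Rate of A = 1/22 per day
Rate of B = 1/25 per day
Combined rate = 1/22 + 1/25 = 47/550 ≈ 0.0855 per day
Days = 1 / combined rate = 550/47
≈ 11.70 days

11.70 days


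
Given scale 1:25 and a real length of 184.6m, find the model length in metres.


Model size = real / scale
= 184.6 / 25
= 7.3840 m

7.3840 m


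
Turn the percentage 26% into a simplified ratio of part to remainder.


26% means 26 parts out of 100; remainder = 74
Part : remainder = 26:74
GCD = 2
= 13:37

13:37


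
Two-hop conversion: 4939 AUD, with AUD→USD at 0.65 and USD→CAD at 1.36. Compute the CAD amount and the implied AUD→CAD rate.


Step 1: 4939 AUD × 0.65 = 3210.35 USD
Step 2: 3210.35 USD × 1.36 = 4366.08 CAD
Implied rate AUD→CAD = 0.65 × 1.36 = 0.8840
= 4366.08 CAD; implied rate 0.8840 CAD/AUD

4366.08 CAD; implied rate 0.8840 CAD/AUD


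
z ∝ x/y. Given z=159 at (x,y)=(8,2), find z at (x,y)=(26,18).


z = k·x/y
Solve for k using the known point: k = z·y/x = 159×2/8 = 318/8 = 39.7500
Now evaluate at x=26, y=18:
z = k × 26 / 18 = (318 × 26) / (8 × 18) = 8268/144
≈ 57.4167

57.4167


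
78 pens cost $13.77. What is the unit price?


Unit rate = total / quantity
= 13.77 / 78
= $0.18 per unit

$0.18 per unit


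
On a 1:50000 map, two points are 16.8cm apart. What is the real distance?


Real distance = map distance × scale
= 16.8cm × 50000
= 840000 cm = 8400.0 m
= 8.400 km

8.400 km


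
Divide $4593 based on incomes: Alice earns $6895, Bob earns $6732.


Total income = 6895 + 6732 = $13627
Alice: $4593 × 6895/13627 = $2323.97
Bob: $4593 × 6732/13627 = $2269.03
= Alice: $2323.97, Bob: $2269.03

Alice: $2323.97, Bob: $2269.03


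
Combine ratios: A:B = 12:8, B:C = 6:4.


Match B: multiply A:B by 6 → 72:48
Multiply B:C by 8 → 48:32
Combined: 72:48:32
GCD = 8
= 9:6:4

9:6:4


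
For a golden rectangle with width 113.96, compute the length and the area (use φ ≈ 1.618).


φ = (1 + √5) / 2 ≈ 1.618
Length = width × φ = 113.96 × 1.618 = 184.38728
≈ 184.39
Area = width × length = 113.96 × 184.38728 = 21012.7744288 ≈ 21012.77
= Length: 184.39, Area: 21012.77

Length: 184.39, Area: 21012.77


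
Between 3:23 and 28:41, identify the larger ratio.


3/23 = 0.1304
28/41 = 0.6829
0.1304 < 0.6829, so 3:23 is less
= 28:41

28:41


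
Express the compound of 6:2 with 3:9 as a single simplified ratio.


Compound ratio = (6×3) : (2×9)
= 18:18
GCD = 18
= 1:1

1:1


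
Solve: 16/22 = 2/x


Cross multiply: 16 × x = 22 × 2
16x = 44
x = 44 / 16
= 2.75

2.75


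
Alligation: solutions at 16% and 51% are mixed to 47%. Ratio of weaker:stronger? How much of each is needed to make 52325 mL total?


Let x parts of 16% mix with y parts of 51%.
16x + 51y = 47(x + y)
16x + 51y = 47x + 47y
x(16 - 47) = y(47 - 51)
x/y = (51 - 47)/(47 - 16) = 4/31
Simplify: 4:31
Total parts = 35; one part = 52325/35 = 1495.00 mL
16% solution: 4×1495.00 = 5980.00 mL
51% solution: 31×1495.00 = 46345.00 mL
= ratio 4:31; 5980.00 mL and 46345.00 mL

ratio 4:31; 5980.00 mL and 46345.00 mL


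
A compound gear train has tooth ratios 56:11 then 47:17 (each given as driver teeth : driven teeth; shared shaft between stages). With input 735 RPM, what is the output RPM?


Stage 1: RPM_B = RPM_A × t_A/t_B = 735 × 56/11 = 41160/11 ≈ 3741.82
B and C share a shaft → RPM_C = RPM_B
Stage 2: RPM_D = RPM_C × t_C/t_D = RPM_A × (t_A×t_C)/(t_B×t_D)
Overall ratio = (56×47)/(11×17) = 2632/187
RPM_D = 735 × 2632/187 = 1934520/187
≈ 10345.03 RPM

10345.03 RPM


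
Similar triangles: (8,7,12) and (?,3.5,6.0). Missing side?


Scale factor = 3.5/7 = 0.5
Missing side = 8 × 0.5
= 4.0

4.0


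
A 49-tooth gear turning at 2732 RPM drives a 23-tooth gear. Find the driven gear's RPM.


Gear ratio = 49:23 = 49:23
RPM_B = RPM_A × (teeth_A / teeth_B)
= 2732 × (49/23)
= 5820.3 RPM

5820.3 RPM


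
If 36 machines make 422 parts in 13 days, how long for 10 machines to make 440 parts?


Days ∝ work / workers, so d₂ = d₁ × (m₁/m₂) × (w₂/w₁)
Workers factor (inverse): 36/10 = 3.6000
Work factor (direct): 440/422 ≈ 1.0427
d₂ = 13 × 36/10 × 440/422 = (13 × 36 × 440) / (10 × 422) = 205920/4220
≈ 48.80 days

48.80 days


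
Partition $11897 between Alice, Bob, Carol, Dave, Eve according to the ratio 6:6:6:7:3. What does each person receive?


Total parts = 6 + 6 + 6 + 7 + 3 = 28
Alice: 11897 × 6/28 = 2549.36
Bob: 11897 × 6/28 = 2549.36
Carol: 11897 × 6/28 = 2549.36
Dave: 11897 × 7/28 = 2974.25
Eve: 11897 × 3/28 = 1274.68
= Alice: $2549.36, Bob: $2549.36, Carol: $2549.36, Dave: $2974.25, Eve: $1274.68

Alice: $2549.36, Bob: $2549.36, Carol: $2549.36, Dave: $2974.25, Eve: $1274.68


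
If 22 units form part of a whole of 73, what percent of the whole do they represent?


Percentage = (part / whole) × 100
= (22 / 73) × 100
≈ 30.14%

30.14%


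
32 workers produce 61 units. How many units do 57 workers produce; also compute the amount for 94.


Direct proportion: y/x = constant
k = 61/32 ≈ 1.9063
y at x=57: k × 57 = 61 × 57 / 32 = 3477/32 ≈ 108.66
y at x=94: k × 94 = 61 × 94 / 32 = 5734/32 ≈ 179.19
= 108.66 and 179.19

108.66 and 179.19


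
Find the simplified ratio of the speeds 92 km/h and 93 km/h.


Ratio = 92:93
GCD = 1
Simplified = 92:93
Time ratio (same distance) = 93:92
Speed ratio = 92:93

92:93


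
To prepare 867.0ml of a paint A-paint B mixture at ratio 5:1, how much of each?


Total parts = 5 + 1 = 6
paint A: 867.0 × 5/6 = 722.5ml
paint B: 867.0 × 1/6 = 144.5ml
= 722.5ml and 144.5ml

722.5ml and 144.5ml


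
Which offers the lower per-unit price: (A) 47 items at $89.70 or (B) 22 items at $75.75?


Deal A: $89.70/47 = $1.9085/unit
Deal B: $75.75/22 = $3.4432/unit
A is cheaper per unit
= Deal A

Deal A


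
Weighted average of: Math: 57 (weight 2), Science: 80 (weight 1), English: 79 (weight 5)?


Numerator = 57×2 + 80×1 + 79×5
= 114 + 80 + 395
= 589
Total weight = 8
Weighted avg = 589/8
= 73.63

73.63


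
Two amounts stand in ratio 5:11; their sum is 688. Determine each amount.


Let A = 5k, B = 11k.
5k + 11k = 688
16k = 688 → k = 688/16 = 43
A = 5×43 = 215, B = 11×43 = 473
= A = 215, B = 473

A = 215, B = 473


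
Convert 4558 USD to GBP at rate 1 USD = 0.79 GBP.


Amount × rate = 4558 × 0.79
= 3600.82 GBP

3600.82 GBP


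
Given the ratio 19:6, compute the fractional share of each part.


Total parts = 19 + 6 = 25
First part: 19/25 = 19/25
Second part: 6/25 = 6/25
= 19/25 and 6/25

19/25 and 6/25


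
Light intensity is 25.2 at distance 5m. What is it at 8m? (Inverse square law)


I₁d₁² = I₂d₂²
I₂ = I₁ × (d₁/d₂)²
= 25.2 × (5/8)²
= 25.2 × 25/64
= 630/64
≈ 9.8438

9.8438


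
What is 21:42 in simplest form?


GCD(21, 42) = 21
21/21 : 42/21
= 1:2

1:2


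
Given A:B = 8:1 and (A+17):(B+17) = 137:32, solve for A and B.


Let A = 8k, B = 1k.
(8k + 17) / (1k + 17) = 137/32
Cross-multiply: 32(8k + 17) = 137(1k + 17)
256k + 544 = 137k + 2329
256k - 137k = 2329 - 544
119k = 1785
k = 1785/119 = 15
A = 8×15 = 120, B = 1×15 = 15
= A = 120, B = 15

A = 120, B = 15


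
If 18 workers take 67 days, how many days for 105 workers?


Inverse proportion: x × y = constant
k = 18 × 67 = 1206
y₂ = k / 105 = 1206 / 105
= 11.49

11.49


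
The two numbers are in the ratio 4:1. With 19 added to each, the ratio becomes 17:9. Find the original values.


Let A = 4k, B = 1k.
(4k + 19) / (1k + 19) = 17/9
Cross-multiply: 9(4k + 19) = 17(1k + 19)
36k + 171 = 17k + 323
36k - 17k = 323 - 171
19k = 152
k = 152/19 = 8
A = 4×8 = 32, B = 1×8 = 8
= A = 32, B = 8

A = 32, B = 8


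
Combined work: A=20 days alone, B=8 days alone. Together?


Rate of A = 1/20 per day
Rate of B = 1/8 per day
Combined rate = 1/20 + 1/8 = 28/160 = 0.1750 per day
Days = 1 / combined rate = 160/28
≈ 5.71 days

5.71 days


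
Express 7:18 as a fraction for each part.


Total parts = 7 + 18 = 25
First part: 7/25 = 7/25
Second part: 18/25 = 18/25
= 7/25 and 18/25

7/25 and 18/25


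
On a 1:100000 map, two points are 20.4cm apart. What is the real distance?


Real distance = map distance × scale
= 20.4cm × 100000
= 2040000 cm = 20400.0 m
= 20.400 km

20.400 km


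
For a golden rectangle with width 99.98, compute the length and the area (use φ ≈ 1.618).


φ = (1 + √5) / 2 ≈ 1.618
Length = width × φ = 99.98 × 1.618 = 161.76764
≈ 161.77
Area = width × length = 99.98 × 161.76764 = 16173.5286472 ≈ 16173.53
= Length: 161.77, Area: 16173.53

Length: 161.77, Area: 16173.53


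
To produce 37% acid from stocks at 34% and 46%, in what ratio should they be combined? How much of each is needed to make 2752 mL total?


Let x parts of 34% mix with y parts of 46%.
34x + 46y = 37(x + y)
34x + 46y = 37x + 37y
x(34 - 37) = y(37 - 46)
x/y = (46 - 37)/(37 - 34) = 9/3
Simplify: 3:1
Total parts = 4; one part = 2752/4 = 688.00 mL
34% solution: 3×688.00 = 2064.00 mL
46% solution: 1×688.00 = 688.00 mL
= ratio 3:1; 2064.00 mL and 688.00 mL

ratio 3:1; 2064.00 mL and 688.00 mL


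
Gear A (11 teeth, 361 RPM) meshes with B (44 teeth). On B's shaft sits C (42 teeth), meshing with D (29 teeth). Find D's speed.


Stage 1: RPM_B = RPM_A × t_A/t_B = 361 × 11/44 = 3971/44 = 90.25
B and C share a shaft → RPM_C = RPM_B
Stage 2: RPM_D = RPM_C × t_C/t_D = RPM_A × (t_A×t_C)/(t_B×t_D)
Overall ratio = (11×42)/(44×29) = 462/1276
RPM_D = 361 × 462/1276 = 166782/1276
≈ 130.71 RPM

130.71 RPM


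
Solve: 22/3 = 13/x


Cross multiply: 22 × x = 3 × 13
22x = 39
x = 39 / 22
= 1.77

1.77


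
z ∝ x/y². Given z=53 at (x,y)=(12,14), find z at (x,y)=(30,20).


z = k·x/y²
Solve for k using the known point: k = z·y²/x = 53×196/12 = 10388/12 ≈ 865.6667
Now evaluate at x=30, y=20:
z = k × 30 / 400 = (10388 × 30) / (12 × 400) = 311640/4800
= 64.9250

64.9250


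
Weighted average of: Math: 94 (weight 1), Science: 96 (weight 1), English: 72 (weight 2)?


Numerator = 94×1 + 96×1 + 72×2
= 94 + 96 + 144
= 334
Total weight = 4
Weighted avg = 334/4
= 83.50

83.50


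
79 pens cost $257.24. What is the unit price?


Unit rate = total / quantity
= 257.24 / 79
= $3.26 per unit

$3.26 per unit


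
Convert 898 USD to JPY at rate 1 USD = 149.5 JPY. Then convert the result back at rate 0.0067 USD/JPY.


Amount × rate = 898 × 149.5 = 134251.00 JPY
Round-trip: 134251.00 × 0.0067 = 899.48 USD
= 134251.00 JPY, then 899.48 USD

134251.00 JPY, then 899.48 USD


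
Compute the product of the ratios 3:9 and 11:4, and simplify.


Compound ratio = (3×11) : (9×4)
= 33:36
GCD = 3
= 11:12

11:12


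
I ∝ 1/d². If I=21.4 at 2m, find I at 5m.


I₁d₁² = I₂d₂²
I₂ = I₁ × (d₁/d₂)²
= 21.4 × (2/5)²
= 21.4 × 4/25
= 85.6/25
= 3.4240

3.4240


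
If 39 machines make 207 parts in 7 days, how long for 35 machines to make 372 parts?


Days ∝ work / workers, so d₂ = d₁ × (m₁/m₂) × (w₂/w₁)
Workers factor (inverse): 39/35 ≈ 1.1143
Work factor (direct): 372/207 ≈ 1.7971
d₂ = 7 × 39/35 × 372/207 = (7 × 39 × 372) / (35 × 207) = 101556/7245
≈ 14.02 days

14.02 days


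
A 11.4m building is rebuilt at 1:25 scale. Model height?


Model size = real / scale
= 11.4 / 25
= 0.4560 m

0.4560 m


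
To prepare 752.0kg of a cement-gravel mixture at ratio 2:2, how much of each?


Total parts = 2 + 2 = 4
cement: 752.0 × 2/4 = 376.0kg
gravel: 752.0 × 2/4 = 376.0kg
= 376.0kg and 376.0kg

376.0kg and 376.0kg


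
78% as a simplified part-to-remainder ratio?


78% means 78 parts out of 100; remainder = 22
Part : remainder = 78:22
GCD = 2
= 39:11

39:11


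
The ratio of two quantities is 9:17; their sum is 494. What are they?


Let A = 9k, B = 17k.
9k + 17k = 494
26k = 494 → k = 494/26 = 19
A = 9×19 = 171, B = 17×19 = 323
= A = 171, B = 323

A = 171, B = 323


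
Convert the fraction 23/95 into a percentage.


Percentage = (part / whole) × 100
= (23 / 95) × 100
≈ 24.21%

24.21%


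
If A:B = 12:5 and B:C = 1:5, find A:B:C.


Match B: multiply A:B by 1 → 12:5
Multiply B:C by 5 → 5:25
Combined: 12:5:25
GCD = 1
= 12:5:25

12:5:25


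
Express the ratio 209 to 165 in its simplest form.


GCD(209, 165) = 11
209/11 : 165/11
= 19:15

19:15


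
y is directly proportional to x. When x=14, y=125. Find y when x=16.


Direct proportion: y/x = constant
k = 125/14 ≈ 8.9286
y₂ = k × 16 = 125 × 16 / 14 = 2000/14
≈ 142.86

142.86


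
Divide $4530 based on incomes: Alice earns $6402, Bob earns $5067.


Total income = 6402 + 5067 = $11469
Alice: $4530 × 6402/11469 = $2528.65
Bob: $4530 × 5067/11469 = $2001.35
= Alice: $2528.65, Bob: $2001.35

Alice: $2528.65, Bob: $2001.35


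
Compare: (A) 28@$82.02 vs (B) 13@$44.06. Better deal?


Deal A: $82.02/28 = $2.9293/unit
Deal B: $44.06/13 = $3.3892/unit
A is cheaper per unit
= Deal A

Deal A


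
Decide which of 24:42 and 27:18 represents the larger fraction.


24/42 = 0.5714
27/18 = 1.5000
0.5714 < 1.5000, so 24:42 is less
= 27:18

27:18


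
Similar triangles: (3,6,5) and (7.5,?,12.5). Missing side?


Scale factor = 7.5/3 = 2.5
Missing side = 6 × 2.5
= 15.0

15.0


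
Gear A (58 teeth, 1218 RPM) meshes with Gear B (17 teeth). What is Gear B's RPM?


Gear ratio = 58:17 = 58:17
RPM_B = RPM_A × (teeth_A / teeth_B)
= 1218 × (58/17)
= 4155.5 RPM

4155.5 RPM


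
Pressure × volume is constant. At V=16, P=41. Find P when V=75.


Inverse proportion: x × y = constant
k = 16 × 41 = 656
y₂ = k / 75 = 656 / 75
= 8.75

8.75


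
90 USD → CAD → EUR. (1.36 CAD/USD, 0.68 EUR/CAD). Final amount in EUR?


Step 1: 90 USD × 1.36 = 122.40 CAD
Step 2: 122.40 CAD × 0.68 = 83.23 EUR
Implied rate USD→EUR = 1.36 × 0.68 = 0.9248
= 83.23 EUR

83.23 EUR


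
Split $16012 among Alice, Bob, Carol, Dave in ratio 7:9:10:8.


Total parts = 7 + 9 + 10 + 8 = 34
Alice: 16012 × 7/34 = 3296.59
Bob: 16012 × 9/34 = 4238.47
Carol: 16012 × 10/34 = 4709.41
Dave: 16012 × 8/34 = 3767.53
= Alice: $3296.59, Bob: $4238.47, Carol: $4709.41, Dave: $3767.53

Alice: $3296.59, Bob: $4238.47, Carol: $4709.41, Dave: $3767.53


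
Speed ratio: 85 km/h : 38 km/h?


Ratio = 85:38
GCD = 1
Simplified = 85:38
Time ratio (same distance) = 38:85
Speed ratio = 85:38

85:38


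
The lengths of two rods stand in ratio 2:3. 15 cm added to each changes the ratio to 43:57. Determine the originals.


Let A = 2k, B = 3k.
(2k + 15) / (3k + 15) = 43/57
Cross-multiply: 57(2k + 15) = 43(3k + 15)
114k + 855 = 129k + 645
114k - 129k = 645 - 855
-15k = -210
k = -210/-15 = 14
A = 2×14 = 28, B = 3×14 = 42
= A = 28, B = 42

A = 28, B = 42


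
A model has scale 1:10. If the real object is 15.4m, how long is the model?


Model size = real / scale
= 15.4 / 10
= 1.5400 m

1.5400 m


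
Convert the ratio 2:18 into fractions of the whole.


Total parts = 2 + 18 = 20
First part: 2/20 = 1/10
Second part: 18/20 = 9/10
= 1/10 and 9/10

1/10 and 9/10


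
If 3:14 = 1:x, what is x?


Cross multiply: 3 × x = 14 × 1
3x = 14
x = 14 / 3
= 4.67

4.67


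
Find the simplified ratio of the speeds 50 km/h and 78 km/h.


Ratio = 50:78
GCD = 2
Simplified = 25:39
Time ratio (same distance) = 39:25
Speed ratio = 25:39

25:39


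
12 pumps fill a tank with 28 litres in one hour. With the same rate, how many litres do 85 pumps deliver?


Direct proportion: y/x = constant
k = 28/12 ≈ 2.3333
y₂ = k × 85 = 28 × 85 / 12 = 2380/12
≈ 198.33

198.33


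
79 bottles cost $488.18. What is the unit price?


Unit rate = total / quantity
= 488.18 / 79
= $6.18 per unit

$6.18 per unit


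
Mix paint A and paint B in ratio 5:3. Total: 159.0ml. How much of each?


Total parts = 5 + 3 = 8
paint A: 159.0 × 5/8 = 99.4ml
paint B: 159.0 × 3/8 = 59.6ml
= 99.4ml and 59.6ml

99.4ml and 59.6ml


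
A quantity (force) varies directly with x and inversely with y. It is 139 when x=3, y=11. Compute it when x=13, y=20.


z = k·x/y
Solve for k using the known point: k = z·y/x = 139×11/3 = 1529/3 ≈ 509.6667
Now evaluate at x=13, y=20:
z = k × 13 / 20 = (1529 × 13) / (3 × 20) = 19877/60
≈ 331.2833

331.2833


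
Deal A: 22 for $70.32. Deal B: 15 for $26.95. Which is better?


Deal A: $70.32/22 = $3.1964/unit
Deal B: $26.95/15 = $1.7967/unit
B is cheaper per unit
= Deal B

Deal B


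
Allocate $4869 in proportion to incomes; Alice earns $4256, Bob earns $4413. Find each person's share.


Total income = 4256 + 4413 = $8669
Alice: $4869 × 4256/8669 = $2390.41
Bob: $4869 × 4413/8669 = $2478.59
= Alice: $2390.41, Bob: $2478.59

Alice: $2390.41, Bob: $2478.59
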